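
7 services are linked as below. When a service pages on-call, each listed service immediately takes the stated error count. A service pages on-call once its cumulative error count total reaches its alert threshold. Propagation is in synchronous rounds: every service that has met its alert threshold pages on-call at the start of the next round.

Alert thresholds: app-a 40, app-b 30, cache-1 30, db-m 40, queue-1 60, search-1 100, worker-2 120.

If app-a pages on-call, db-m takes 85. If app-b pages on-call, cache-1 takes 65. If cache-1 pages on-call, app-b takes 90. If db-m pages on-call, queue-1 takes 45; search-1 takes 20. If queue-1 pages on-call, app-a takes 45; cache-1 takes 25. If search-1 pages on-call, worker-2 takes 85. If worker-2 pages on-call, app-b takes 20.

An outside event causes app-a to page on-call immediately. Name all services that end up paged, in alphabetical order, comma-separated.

app-a, db-m

Round 1 — app-a pages on-call (initial).
  db-m: +85 → 85 ≥ 40
Round 2 — db-m pages on-call.
  queue-1: +45 → 45 < 60
  search-1: +20 → 20 < 100
No further pages.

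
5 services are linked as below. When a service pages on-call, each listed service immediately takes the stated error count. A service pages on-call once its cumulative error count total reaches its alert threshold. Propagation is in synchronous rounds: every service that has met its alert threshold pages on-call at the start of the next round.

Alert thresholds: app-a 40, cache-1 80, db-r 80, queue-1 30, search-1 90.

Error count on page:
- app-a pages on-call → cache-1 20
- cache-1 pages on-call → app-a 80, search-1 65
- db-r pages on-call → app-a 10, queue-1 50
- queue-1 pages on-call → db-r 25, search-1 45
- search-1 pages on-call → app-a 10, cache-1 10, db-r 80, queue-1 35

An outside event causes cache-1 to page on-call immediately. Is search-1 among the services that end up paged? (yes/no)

Round 1 — cache-1 pages on-call (initial).
  app-a: +80 → 80 ≥ 40
  search-1: +65 → 65 < 90
Round 2 — app-a pages on-call.
No further pages.

no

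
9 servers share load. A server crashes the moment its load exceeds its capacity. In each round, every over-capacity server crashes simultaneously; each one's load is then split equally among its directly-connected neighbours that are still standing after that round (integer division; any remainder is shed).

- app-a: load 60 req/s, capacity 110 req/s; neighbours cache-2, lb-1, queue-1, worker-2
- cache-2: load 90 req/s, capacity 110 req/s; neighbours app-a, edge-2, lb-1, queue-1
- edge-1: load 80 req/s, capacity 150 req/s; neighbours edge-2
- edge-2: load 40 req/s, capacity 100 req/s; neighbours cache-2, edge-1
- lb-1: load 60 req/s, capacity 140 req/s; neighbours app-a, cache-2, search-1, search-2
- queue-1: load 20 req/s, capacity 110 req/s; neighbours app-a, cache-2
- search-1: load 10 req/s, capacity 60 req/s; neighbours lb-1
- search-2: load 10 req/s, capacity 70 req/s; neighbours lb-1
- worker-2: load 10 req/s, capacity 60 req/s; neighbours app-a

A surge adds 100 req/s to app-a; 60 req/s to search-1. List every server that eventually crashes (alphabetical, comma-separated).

app-a, cache-2, edge-1, edge-2, lb-1, queue-1, search-1, search-2

Round 1 — app-a at 160 > 110; search-1 at 70 > 60. app-a, search-1 crash.
  app-a sheds 160 req/s to cache-2, lb-1, queue-1, worker-2: 40 each.
    cache-2: 90+40 = 130 > 110
    lb-1: 60+40 = 100 ≤ 140
    queue-1: 20+40 = 60 ≤ 110
    worker-2: 10+40 = 50 ≤ 60
  search-1 sheds 70 req/s to lb-1: 70 each.
    lb-1: 100+70 = 170 > 140
Round 2 — cache-2, lb-1 crash.
  cache-2 sheds 130 req/s to edge-2, queue-1: 65 each.
    edge-2: 40+65 = 105 > 100
    queue-1: 60+65 = 125 > 110
  lb-1 sheds 170 req/s to search-2: 170 each.
    search-2: 10+170 = 180 > 70
Round 3 — edge-2, queue-1, search-2 crash.
  edge-2 sheds 105 req/s to edge-1: 105 each.
    edge-1: 80+105 = 185 > 150
  queue-1 sheds 125 req/s: no online neighbours, lost.
  search-2 sheds 180 req/s: no online neighbours, lost.
Round 4 — edge-1 crashes.
  edge-1 sheds 185 req/s: no online neighbours, lost.
No further crashes.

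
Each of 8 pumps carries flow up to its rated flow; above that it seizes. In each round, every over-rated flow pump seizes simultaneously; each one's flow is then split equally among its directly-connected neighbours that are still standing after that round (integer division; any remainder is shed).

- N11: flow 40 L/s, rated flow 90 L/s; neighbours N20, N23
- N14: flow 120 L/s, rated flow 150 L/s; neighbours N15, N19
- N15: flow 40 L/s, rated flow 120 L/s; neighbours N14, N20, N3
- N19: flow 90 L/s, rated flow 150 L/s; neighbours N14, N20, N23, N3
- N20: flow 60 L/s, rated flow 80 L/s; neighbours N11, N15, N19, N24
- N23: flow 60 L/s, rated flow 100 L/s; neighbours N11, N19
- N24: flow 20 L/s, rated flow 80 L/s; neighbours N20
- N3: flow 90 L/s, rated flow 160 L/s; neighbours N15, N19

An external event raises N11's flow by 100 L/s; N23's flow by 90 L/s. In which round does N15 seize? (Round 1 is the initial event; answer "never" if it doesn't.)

3

Round 1 — N11 at 140 > 90; N23 at 150 > 100. N11, N23 seize.
  N11 sheds 140 L/s to N20: 140 each.
    N20: 60+140 = 200 > 80
  N23 sheds 150 L/s to N19: 150 each.
    N19: 90+150 = 240 > 150
Round 2 — N19, N20 seize.
  N19 sheds 240 L/s to N14, N3: 120 each.
    N14: 120+120 = 240 > 150
    N3: 90+120 = 210 > 160
  N20 sheds 200 L/s to N15, N24: 100 each.
    N15: 40+100 = 140 > 120
    N24: 20+100 = 120 > 80
Round 3 — N14, N15, N24, N3 seize.
  N14 sheds 240 L/s: no online neighbours, lost.
  N15 sheds 140 L/s: no online neighbours, lost.
  N24 sheds 120 L/s: no online neighbours, lost.
  N3 sheds 210 L/s: no online neighbours, lost.
No further seizures.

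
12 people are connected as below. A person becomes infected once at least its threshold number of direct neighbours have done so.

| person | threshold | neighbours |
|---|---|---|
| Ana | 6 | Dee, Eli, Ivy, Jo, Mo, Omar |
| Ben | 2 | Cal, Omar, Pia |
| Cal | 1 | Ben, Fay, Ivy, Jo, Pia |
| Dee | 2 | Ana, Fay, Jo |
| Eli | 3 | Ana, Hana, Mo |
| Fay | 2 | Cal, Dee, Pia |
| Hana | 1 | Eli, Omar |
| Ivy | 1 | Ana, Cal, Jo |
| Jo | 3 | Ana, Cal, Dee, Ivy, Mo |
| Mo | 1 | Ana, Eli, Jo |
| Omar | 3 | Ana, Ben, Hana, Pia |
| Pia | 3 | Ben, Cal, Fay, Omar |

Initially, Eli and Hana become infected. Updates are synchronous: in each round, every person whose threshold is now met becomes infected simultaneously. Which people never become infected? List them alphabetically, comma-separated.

Round 1 — Eli, Hana become infected (initial).
Round 2 — checking thresholds:
  Ana: 1 of 6 neighbours < 6, below threshold.
  Mo: 1 of 3 neighbours ≥ 1, becomes infected.
  Omar: 1 of 4 neighbours < 3, below threshold.
Round 3 — no new infections; cascade stops.

Ana, Ben, Cal, Dee, Fay, Ivy, Jo, Omar, Pia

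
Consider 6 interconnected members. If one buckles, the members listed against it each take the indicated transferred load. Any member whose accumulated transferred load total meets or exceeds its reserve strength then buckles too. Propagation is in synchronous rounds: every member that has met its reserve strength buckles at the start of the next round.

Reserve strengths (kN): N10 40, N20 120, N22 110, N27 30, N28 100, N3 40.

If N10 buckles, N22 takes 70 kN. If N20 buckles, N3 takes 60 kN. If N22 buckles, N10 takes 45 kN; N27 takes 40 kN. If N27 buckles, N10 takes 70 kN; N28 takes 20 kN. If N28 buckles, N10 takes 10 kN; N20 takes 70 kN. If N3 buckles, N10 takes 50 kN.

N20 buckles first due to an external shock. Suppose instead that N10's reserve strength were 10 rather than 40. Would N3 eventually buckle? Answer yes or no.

With N10's reserve strength at 10:
Round 1 — N20 buckles (initial).
  N3: +60 → 60 ≥ 40
Round 2 — N3 buckles.
  N10: +50 → 50 ≥ 10
Round 3 — N10 buckles.
  N22: +70 → 70 < 110
No further bucklings.

yes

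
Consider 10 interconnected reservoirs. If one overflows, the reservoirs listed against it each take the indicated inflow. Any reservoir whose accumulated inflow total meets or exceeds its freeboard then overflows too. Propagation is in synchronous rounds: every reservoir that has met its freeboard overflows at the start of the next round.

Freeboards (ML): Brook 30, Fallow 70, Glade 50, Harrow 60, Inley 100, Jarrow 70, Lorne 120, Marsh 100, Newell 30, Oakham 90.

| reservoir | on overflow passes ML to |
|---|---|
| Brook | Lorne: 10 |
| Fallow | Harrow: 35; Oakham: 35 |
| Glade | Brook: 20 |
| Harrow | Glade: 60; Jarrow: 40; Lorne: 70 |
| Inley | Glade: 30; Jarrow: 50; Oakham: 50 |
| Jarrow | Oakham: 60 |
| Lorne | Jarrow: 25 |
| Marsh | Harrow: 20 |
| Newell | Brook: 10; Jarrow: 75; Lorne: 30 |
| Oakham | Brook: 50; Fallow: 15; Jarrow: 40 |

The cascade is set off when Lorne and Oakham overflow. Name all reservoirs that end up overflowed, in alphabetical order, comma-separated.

Brook, Lorne, Oakham

Round 1 — Lorne, Oakham overflow (initial).
  Brook: +50 → 50 ≥ 30
  Fallow: +15 → 15 < 70
  Jarrow: +25+40 → 65 < 70
Round 2 — Brook overflows.
No further overflows.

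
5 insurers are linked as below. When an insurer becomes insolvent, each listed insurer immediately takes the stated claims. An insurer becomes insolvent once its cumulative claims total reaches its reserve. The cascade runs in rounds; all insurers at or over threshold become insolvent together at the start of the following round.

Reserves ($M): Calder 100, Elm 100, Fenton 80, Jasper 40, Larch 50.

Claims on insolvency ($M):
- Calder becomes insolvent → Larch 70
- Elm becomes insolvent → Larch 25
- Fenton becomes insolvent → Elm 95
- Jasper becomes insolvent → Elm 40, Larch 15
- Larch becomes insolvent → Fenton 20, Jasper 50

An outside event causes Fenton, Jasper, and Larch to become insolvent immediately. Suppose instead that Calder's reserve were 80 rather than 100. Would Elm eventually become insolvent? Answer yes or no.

With Calder's reserve at 80:
Round 1 — Fenton, Jasper, Larch become insolvent (initial).
  Elm: +95+40 → 135 ≥ 100
Round 2 — Elm becomes insolvent.
No further insolvencies.

yes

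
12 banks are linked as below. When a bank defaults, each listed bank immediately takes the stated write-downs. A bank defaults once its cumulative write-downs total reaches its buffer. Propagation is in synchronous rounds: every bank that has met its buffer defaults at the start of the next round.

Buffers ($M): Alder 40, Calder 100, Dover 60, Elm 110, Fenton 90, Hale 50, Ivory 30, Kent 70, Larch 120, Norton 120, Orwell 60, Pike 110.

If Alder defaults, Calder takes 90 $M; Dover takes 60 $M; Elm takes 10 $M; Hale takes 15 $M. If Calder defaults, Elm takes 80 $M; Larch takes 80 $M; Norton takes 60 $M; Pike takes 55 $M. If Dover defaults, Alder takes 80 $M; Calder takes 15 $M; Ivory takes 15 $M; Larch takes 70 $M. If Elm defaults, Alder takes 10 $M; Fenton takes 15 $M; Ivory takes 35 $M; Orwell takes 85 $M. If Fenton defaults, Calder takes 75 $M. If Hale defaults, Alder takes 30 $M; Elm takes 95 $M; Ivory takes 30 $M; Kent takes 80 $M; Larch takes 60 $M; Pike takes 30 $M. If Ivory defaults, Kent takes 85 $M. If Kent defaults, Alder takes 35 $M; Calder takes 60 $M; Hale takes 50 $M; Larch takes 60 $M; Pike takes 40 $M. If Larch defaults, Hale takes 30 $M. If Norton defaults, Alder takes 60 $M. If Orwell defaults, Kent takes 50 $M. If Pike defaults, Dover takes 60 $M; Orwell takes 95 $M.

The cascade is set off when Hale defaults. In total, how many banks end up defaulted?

10

Round 1 — Hale defaults (initial).
  Alder: +30 → 30 < 40
  Elm: +95 → 95 < 110
  Ivory: +30 → 30 ≥ 30
  Kent: +80 → 80 ≥ 70
  Larch: +60 → 60 < 120
  Pike: +30 → 30 < 110
Round 2 — Ivory, Kent default.
  Alder: +35 → 65 ≥ 40
  Calder: +60 → 60 < 100
  Larch: +60 → 120 ≥ 120
  Pike: +40 → 70 < 110
Round 3 — Alder, Larch default.
  Calder: +90 → 150 ≥ 100
  Dover: +60 → 60 ≥ 60
  Elm: +10 → 105 < 110
Round 4 — Calder, Dover default.
  Elm: +80 → 185 ≥ 110
  Norton: +60 → 60 < 120
  Pike: +55 → 125 ≥ 110
Round 5 — Elm, Pike default.
  Fenton: +15 → 15 < 90
  Orwell: +85+95 → 180 ≥ 60
Round 6 — Orwell defaults.
No further defaults.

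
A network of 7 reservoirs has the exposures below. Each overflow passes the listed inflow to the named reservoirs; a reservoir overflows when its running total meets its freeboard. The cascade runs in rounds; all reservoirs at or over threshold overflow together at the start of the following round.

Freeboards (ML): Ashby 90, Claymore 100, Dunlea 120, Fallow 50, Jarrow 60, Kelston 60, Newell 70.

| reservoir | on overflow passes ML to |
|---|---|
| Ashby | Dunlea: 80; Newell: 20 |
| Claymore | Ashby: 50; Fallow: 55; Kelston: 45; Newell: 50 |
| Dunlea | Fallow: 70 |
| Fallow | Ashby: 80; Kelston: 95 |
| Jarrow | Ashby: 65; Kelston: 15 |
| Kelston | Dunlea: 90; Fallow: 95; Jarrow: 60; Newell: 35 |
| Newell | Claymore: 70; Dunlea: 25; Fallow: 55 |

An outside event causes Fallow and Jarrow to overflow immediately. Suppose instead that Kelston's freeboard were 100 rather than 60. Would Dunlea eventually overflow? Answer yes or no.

With Kelston's freeboard at 100:
Round 1 — Fallow, Jarrow overflow (initial).
  Ashby: +80+65 → 145 ≥ 90
  Kelston: +95+15 → 110 ≥ 100
Round 2 — Ashby, Kelston overflow.
  Dunlea: +80+90 → 170 ≥ 120
  Newell: +20+35 → 55 < 70
Round 3 — Dunlea overflows.
No further overflows.

yes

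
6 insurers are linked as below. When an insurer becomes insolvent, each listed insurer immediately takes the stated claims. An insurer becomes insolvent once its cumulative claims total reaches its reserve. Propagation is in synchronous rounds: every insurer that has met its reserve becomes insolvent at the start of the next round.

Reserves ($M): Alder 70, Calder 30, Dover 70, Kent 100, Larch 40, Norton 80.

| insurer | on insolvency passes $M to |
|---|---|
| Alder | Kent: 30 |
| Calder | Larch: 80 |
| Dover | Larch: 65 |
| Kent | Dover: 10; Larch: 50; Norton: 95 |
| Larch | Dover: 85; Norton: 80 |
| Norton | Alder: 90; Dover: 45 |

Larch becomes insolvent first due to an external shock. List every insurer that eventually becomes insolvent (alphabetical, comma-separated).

Alder, Dover, Larch, Norton

Round 1 — Larch becomes insolvent (initial).
  Dover: +85 → 85 ≥ 70
  Norton: +80 → 80 ≥ 80
Round 2 — Dover, Norton become insolvent.
  Alder: +90 → 90 ≥ 70
Round 3 — Alder becomes insolvent.
  Kent: +30 → 30 < 100
No further insolvencies.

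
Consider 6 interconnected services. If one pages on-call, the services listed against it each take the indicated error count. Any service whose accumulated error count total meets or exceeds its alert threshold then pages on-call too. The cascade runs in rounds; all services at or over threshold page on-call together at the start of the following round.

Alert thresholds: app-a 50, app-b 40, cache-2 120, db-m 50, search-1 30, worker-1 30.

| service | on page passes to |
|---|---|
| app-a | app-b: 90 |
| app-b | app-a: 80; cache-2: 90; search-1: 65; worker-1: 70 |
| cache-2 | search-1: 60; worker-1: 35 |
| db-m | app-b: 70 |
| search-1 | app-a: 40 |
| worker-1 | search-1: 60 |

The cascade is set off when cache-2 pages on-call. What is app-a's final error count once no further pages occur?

Round 1 — cache-2 pages on-call (initial).
  search-1: +60 → 60 ≥ 30
  worker-1: +35 → 35 ≥ 30
Round 2 — search-1, worker-1 page on-call.
  app-a: +40 → 40 < 50
No further pages.

40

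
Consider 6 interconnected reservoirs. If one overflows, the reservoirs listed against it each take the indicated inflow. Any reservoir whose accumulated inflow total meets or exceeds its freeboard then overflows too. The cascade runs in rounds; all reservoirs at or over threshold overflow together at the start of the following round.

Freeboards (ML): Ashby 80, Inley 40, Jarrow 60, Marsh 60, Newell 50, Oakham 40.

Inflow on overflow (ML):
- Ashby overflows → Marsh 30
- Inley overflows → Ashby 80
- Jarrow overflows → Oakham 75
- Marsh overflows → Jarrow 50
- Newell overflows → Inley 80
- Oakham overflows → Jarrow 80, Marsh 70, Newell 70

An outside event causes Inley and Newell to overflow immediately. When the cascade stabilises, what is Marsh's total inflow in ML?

Round 1 — Inley, Newell overflow (initial).
  Ashby: +80 → 80 ≥ 80
Round 2 — Ashby overflows.
  Marsh: +30 → 30 < 60
No further overflows.

30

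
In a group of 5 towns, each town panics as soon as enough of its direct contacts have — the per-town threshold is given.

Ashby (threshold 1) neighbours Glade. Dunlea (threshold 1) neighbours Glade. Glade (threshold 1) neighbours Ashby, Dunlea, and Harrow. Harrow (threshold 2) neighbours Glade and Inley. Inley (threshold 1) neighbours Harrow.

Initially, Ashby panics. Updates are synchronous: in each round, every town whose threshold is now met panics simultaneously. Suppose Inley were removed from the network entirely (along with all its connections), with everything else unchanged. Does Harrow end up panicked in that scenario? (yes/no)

no

With Inley removed:
Round 1 — Ashby panics (initial).
Round 2 — checking thresholds:
  Glade: 1 of 3 neighbours ≥ 1, panics.
Round 3 — checking thresholds:
  Dunlea: 1 of 1 neighbours ≥ 1, panics.
  Harrow: 1 of 1 neighbours < 2, holds.
Round 4 — no new panics; cascade stops.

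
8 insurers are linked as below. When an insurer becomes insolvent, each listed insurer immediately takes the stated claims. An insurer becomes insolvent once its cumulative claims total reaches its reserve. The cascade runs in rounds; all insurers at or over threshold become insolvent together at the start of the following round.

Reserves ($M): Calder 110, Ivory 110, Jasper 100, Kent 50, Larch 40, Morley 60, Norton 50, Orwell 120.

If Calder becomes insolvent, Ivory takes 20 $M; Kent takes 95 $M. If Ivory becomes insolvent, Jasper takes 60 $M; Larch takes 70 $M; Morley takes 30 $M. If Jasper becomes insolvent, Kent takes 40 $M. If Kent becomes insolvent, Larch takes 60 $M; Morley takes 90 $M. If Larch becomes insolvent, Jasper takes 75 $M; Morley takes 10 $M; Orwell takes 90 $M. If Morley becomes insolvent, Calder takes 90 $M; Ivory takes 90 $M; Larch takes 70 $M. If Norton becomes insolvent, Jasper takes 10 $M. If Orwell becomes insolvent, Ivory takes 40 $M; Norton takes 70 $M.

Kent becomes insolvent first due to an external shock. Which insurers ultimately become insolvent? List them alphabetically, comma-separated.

Round 1 — Kent becomes insolvent (initial).
  Larch: +60 → 60 ≥ 40
  Morley: +90 → 90 ≥ 60
Round 2 — Larch, Morley become insolvent.
  Calder: +90 → 90 < 110
  Ivory: +90 → 90 < 110
  Jasper: +75 → 75 < 100
  Orwell: +90 → 90 < 120
No further insolvencies.

Kent, Larch, Morley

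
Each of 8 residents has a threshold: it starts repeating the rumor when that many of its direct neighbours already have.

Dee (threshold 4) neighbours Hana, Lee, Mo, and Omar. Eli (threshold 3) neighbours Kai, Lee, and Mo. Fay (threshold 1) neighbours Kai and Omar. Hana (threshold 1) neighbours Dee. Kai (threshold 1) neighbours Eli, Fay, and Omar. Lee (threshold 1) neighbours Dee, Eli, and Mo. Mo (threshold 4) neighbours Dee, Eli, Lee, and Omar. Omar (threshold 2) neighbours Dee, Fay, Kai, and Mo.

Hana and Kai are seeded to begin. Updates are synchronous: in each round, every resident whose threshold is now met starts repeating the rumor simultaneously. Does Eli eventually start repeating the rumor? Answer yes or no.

Round 1 — Hana, Kai start repeating the rumor (initial).
Round 2 — checking thresholds:
  Dee: 1 of 4 neighbours < 4, holds.
  Eli: 1 of 3 neighbours < 3, holds.
  Fay: 1 of 2 neighbours ≥ 1, starts repeating the rumor.
  Omar: 1 of 4 neighbours < 2, holds.
Round 3 — checking thresholds:
  Dee: 1 of 4 neighbours < 4, holds.
  Eli: 1 of 3 neighbours < 3, holds.
  Omar: 2 of 4 neighbours ≥ 2, starts repeating the rumor.
Round 4 — no new spreads; cascade stops.

no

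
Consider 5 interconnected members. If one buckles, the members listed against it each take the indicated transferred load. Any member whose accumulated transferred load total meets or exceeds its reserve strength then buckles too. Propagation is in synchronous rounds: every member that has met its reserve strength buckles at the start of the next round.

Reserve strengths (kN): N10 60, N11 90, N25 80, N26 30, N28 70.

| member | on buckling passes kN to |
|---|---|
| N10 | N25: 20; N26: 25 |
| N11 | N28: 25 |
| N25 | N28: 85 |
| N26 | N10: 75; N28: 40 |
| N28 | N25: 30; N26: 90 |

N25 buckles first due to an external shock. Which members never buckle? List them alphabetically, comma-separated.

Round 1 — N25 buckles (initial).
  N28: +85 → 85 ≥ 70
Round 2 — N28 buckles.
  N26: +90 → 90 ≥ 30
Round 3 — N26 buckles.
  N10: +75 → 75 ≥ 60
Round 4 — N10 buckles.
No further bucklings.

N11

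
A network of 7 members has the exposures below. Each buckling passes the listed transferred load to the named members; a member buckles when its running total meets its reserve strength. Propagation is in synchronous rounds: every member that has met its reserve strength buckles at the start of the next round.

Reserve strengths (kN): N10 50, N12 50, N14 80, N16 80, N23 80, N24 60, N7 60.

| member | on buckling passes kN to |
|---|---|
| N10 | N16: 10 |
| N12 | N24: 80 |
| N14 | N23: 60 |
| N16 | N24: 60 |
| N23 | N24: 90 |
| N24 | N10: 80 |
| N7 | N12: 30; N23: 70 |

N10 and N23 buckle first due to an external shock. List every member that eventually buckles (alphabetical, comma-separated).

Round 1 — N10, N23 buckle (initial).
  N16: +10 → 10 < 80
  N24: +90 → 90 ≥ 60
Round 2 — N24 buckles.
No further bucklings.

N10, N23, N24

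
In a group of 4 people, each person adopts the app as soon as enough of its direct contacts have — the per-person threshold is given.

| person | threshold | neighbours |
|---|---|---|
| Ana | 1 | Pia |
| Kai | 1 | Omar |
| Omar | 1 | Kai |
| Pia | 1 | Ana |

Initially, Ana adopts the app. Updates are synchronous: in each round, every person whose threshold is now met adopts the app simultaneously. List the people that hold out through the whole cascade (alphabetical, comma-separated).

Round 1 — Ana adopts the app (initial).
Round 2 — checking thresholds:
  Pia: 1 of 1 neighbours ≥ 1, adopts the app.
Round 3 — no new adoptions; cascade stops.

Kai, Omar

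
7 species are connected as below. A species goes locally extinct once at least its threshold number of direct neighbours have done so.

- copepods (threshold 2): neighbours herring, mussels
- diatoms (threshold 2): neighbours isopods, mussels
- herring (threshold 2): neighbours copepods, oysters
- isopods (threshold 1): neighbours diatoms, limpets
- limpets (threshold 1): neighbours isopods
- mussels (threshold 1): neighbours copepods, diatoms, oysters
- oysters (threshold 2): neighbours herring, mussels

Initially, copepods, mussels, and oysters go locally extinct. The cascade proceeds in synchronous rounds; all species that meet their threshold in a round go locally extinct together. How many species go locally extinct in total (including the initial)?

Round 1 — copepods, mussels, oysters go locally extinct (initial).
Round 2 — checking thresholds:
  diatoms: 1 of 2 neighbours < 2, holds.
  herring: 2 of 2 neighbours ≥ 2, goes locally extinct.
Round 3 — no new extinctions; cascade stops.

4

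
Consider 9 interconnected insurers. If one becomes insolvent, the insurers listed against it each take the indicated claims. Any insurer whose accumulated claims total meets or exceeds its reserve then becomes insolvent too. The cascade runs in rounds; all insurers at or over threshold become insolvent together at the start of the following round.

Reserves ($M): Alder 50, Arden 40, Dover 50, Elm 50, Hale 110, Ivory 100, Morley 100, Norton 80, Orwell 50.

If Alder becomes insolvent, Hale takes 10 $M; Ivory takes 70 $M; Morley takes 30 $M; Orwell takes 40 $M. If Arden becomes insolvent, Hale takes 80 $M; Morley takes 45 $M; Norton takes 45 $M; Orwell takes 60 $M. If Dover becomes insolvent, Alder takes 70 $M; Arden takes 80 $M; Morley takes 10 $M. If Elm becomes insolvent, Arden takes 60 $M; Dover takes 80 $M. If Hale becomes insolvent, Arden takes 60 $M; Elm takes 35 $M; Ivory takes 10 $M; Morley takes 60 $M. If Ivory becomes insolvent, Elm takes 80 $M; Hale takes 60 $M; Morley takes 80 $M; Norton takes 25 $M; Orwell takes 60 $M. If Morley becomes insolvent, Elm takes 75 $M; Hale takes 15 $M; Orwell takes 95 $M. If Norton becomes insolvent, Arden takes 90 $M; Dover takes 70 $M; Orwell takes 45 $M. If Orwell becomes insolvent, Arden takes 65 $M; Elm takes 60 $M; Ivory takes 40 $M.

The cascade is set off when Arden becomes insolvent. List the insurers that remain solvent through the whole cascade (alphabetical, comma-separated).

Round 1 — Arden becomes insolvent (initial).
  Hale: +80 → 80 < 110
  Morley: +45 → 45 < 100
  Norton: +45 → 45 < 80
  Orwell: +60 → 60 ≥ 50
Round 2 — Orwell becomes insolvent.
  Elm: +60 → 60 ≥ 50
  Ivory: +40 → 40 < 100
Round 3 — Elm becomes insolvent.
  Dover: +80 → 80 ≥ 50
Round 4 — Dover becomes insolvent.
  Alder: +70 → 70 ≥ 50
  Morley: +10 → 55 < 100
Round 5 — Alder becomes insolvent.
  Hale: +10 → 90 < 110
  Ivory: +70 → 110 ≥ 100
  Morley: +30 → 85 < 100
Round 6 — Ivory becomes insolvent.
  Hale: +60 → 150 ≥ 110
  Morley: +80 → 165 ≥ 100
  Norton: +25 → 70 < 80
Round 7 — Hale, Morley become insolvent.
No further insolvencies.

Norton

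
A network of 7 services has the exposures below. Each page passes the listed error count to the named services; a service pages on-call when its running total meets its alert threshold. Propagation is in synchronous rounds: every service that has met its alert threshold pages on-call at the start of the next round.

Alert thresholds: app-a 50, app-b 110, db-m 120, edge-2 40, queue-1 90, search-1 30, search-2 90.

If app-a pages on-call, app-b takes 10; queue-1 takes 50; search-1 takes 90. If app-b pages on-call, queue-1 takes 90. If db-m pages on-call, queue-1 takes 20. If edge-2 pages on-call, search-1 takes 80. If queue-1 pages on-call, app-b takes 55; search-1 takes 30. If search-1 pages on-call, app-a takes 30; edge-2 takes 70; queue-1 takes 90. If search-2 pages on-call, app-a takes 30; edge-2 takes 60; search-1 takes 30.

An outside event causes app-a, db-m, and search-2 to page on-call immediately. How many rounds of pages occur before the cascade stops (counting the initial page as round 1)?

3

Round 1 — app-a, db-m, search-2 page on-call (initial).
  app-b: +10 → 10 < 110
  edge-2: +60 → 60 ≥ 40
  queue-1: +50+20 → 70 < 90
  search-1: +90+30 → 120 ≥ 30
Round 2 — edge-2, search-1 page on-call.
  queue-1: +90 → 160 ≥ 90
Round 3 — queue-1 pages on-call.
  app-b: +55 → 65 < 110
No further pages.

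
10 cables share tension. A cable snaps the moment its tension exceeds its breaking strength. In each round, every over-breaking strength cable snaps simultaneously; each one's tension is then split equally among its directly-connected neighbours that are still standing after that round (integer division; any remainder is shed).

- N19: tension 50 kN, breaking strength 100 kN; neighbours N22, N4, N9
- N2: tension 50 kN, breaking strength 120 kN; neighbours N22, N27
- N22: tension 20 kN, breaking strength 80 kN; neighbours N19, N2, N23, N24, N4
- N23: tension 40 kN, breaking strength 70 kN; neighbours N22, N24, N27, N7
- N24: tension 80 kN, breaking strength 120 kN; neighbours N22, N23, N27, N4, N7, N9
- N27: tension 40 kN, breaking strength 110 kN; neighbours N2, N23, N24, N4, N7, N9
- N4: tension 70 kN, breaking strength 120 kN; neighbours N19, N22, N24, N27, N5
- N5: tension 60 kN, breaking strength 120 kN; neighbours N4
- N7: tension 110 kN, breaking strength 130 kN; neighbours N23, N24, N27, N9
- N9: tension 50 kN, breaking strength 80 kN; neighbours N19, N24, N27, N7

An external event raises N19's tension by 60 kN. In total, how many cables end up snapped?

Round 1 — N19 at 110 > 100. N19 snaps.
  N19 sheds 110 kN to N22, N4, N9: 36 each (2 lost).
    N22: 20+36 = 56 ≤ 80
    N4: 70+36 = 106 ≤ 120
    N9: 50+36 = 86 > 80
Round 2 — N9 snaps.
  N9 sheds 86 kN to N24, N27, N7: 28 each (2 lost).
    N24: 80+28 = 108 ≤ 120
    N27: 40+28 = 68 ≤ 110
    N7: 110+28 = 138 > 130
Round 3 — N7 snaps.
  N7 sheds 138 kN to N23, N24, N27: 46 each.
    N23: 40+46 = 86 > 70
    N24: 108+46 = 154 > 120
    N27: 68+46 = 114 > 110
Round 4 — N23, N24, N27 snap.
  N23 sheds 86 kN to N22: 86 each.
    N22: 56+86 = 142 > 80
  N24 sheds 154 kN to N22, N4: 77 each.
    N22: 142+77 = 219 > 80
    N4: 106+77 = 183 > 120
  N27 sheds 114 kN to N2, N4: 57 each.
    N2: 50+57 = 107 ≤ 120
    N4: 183+57 = 240 > 120
Round 5 — N22, N4 snap.
  N22 sheds 219 kN to N2: 219 each.
    N2: 107+219 = 326 > 120
  N4 sheds 240 kN to N5: 240 each.
    N5: 60+240 = 300 > 120
Round 6 — N2, N5 snap.
  N2 sheds 326 kN: no online neighbours, lost.
  N5 sheds 300 kN: no online neighbours, lost.
No further breaks.

10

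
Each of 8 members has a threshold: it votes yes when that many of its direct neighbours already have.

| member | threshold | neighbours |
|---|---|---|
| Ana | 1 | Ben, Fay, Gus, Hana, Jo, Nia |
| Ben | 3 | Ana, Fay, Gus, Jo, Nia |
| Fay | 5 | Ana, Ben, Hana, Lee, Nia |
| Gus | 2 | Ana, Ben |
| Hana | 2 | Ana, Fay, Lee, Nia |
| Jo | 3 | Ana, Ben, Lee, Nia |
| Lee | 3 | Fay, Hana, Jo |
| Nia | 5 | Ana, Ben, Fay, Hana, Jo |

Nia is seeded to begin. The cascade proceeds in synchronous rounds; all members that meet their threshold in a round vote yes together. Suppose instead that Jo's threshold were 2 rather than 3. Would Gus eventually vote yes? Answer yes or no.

With Jo's threshold at 2:
Round 1 — Nia votes yes (initial).
Round 2 — checking thresholds:
  Ana: 1 of 6 neighbours ≥ 1, votes yes.
  Ben: 1 of 5 neighbours < 3, holds.
  Fay: 1 of 5 neighbours < 5, holds.
  Hana: 1 of 4 neighbours < 2, holds.
  Jo: 1 of 4 neighbours < 2, holds.
Round 3 — checking thresholds:
  Ben: 2 of 5 neighbours < 3, holds.
  Fay: 2 of 5 neighbours < 5, holds.
  Gus: 1 of 2 neighbours < 2, holds.
  Hana: 2 of 4 neighbours ≥ 2, votes yes.
  Jo: 2 of 4 neighbours ≥ 2, votes yes.
Round 4 — checking thresholds:
  Ben: 3 of 5 neighbours ≥ 3, votes yes.
  Fay: 3 of 5 neighbours < 5, holds.
  Gus: 1 of 2 neighbours < 2, holds.
  Lee: 2 of 3 neighbours < 3, holds.
Round 5 — checking thresholds:
  Fay: 4 of 5 neighbours < 5, holds.
  Gus: 2 of 2 neighbours ≥ 2, votes yes.
  Lee: 2 of 3 neighbours < 3, holds.
Round 6 — no new yes votes; cascade stops.

yes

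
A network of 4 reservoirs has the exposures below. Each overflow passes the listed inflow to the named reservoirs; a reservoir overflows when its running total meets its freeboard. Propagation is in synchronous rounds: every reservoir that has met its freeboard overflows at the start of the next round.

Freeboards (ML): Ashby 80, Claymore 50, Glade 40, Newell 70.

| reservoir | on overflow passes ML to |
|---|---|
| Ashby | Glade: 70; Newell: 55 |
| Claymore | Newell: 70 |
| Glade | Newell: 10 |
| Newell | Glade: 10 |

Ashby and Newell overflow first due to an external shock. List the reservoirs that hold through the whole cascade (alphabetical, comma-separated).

Round 1 — Ashby, Newell overflow (initial).
  Glade: +70+10 → 80 ≥ 40
Round 2 — Glade overflows.
No further overflows.

Claymore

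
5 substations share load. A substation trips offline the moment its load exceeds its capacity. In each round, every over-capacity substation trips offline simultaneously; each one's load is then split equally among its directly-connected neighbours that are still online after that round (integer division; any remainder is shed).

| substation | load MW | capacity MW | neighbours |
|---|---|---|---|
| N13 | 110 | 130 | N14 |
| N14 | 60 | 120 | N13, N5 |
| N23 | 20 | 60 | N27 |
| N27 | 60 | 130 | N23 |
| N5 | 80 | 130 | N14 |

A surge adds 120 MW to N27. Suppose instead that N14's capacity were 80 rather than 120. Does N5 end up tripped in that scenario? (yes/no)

With N14's capacity at 80:
Round 1 — N27 at 180 > 130. N27 trips offline.
  N27 sheds 180 MW to N23: 180 each.
    N23: 20+180 = 200 > 60
Round 2 — N23 trips offline.
  N23 sheds 200 MW: no online neighbours, lost.
No further trips.

no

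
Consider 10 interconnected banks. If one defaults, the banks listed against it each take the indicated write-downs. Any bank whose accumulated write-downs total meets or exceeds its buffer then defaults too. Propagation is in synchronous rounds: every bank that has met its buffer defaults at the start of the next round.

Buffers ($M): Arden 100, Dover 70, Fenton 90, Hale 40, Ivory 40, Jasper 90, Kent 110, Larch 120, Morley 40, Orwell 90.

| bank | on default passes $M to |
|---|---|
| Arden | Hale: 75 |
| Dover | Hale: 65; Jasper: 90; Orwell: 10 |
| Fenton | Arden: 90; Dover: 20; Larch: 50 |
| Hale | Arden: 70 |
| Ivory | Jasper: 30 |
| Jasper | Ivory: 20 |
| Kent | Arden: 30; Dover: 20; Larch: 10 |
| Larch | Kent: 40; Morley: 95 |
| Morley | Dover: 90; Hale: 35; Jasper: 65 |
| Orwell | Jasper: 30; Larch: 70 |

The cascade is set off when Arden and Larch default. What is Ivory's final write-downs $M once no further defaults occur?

Round 1 — Arden, Larch default (initial).
  Hale: +75 → 75 ≥ 40
  Kent: +40 → 40 < 110
  Morley: +95 → 95 ≥ 40
Round 2 — Hale, Morley default.
  Dover: +90 → 90 ≥ 70
  Jasper: +65 → 65 < 90
Round 3 — Dover defaults.
  Jasper: +90 → 155 ≥ 90
  Orwell: +10 → 10 < 90
Round 4 — Jasper defaults.
  Ivory: +20 → 20 < 40
No further defaults.

20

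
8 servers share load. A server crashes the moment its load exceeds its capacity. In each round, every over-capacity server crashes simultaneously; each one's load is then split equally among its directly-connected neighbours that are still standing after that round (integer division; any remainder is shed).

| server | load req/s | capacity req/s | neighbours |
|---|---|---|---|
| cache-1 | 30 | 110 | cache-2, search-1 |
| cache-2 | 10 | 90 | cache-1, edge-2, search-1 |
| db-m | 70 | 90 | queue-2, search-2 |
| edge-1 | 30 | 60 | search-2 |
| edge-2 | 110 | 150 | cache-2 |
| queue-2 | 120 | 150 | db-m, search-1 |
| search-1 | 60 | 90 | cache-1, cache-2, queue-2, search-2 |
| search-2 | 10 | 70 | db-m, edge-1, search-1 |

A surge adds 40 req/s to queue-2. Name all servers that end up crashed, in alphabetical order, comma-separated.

db-m, edge-1, queue-2, search-1, search-2

Round 1 — queue-2 at 160 > 150. queue-2 crashes.
  queue-2 sheds 160 req/s to db-m, search-1: 80 each.
    db-m: 70+80 = 150 > 90
    search-1: 60+80 = 140 > 90
Round 2 — db-m, search-1 crash.
  db-m sheds 150 req/s to search-2: 150 each.
    search-2: 10+150 = 160 > 70
  search-1 sheds 140 req/s to cache-1, cache-2, search-2: 46 each (2 lost).
    cache-1: 30+46 = 76 ≤ 110
    cache-2: 10+46 = 56 ≤ 90
    search-2: 160+46 = 206 > 70
Round 3 — search-2 crashes.
  search-2 sheds 206 req/s to edge-1: 206 each.
    edge-1: 30+206 = 236 > 60
Round 4 — edge-1 crashes.
  edge-1 sheds 236 req/s: no online neighbours, lost.
No further crashes.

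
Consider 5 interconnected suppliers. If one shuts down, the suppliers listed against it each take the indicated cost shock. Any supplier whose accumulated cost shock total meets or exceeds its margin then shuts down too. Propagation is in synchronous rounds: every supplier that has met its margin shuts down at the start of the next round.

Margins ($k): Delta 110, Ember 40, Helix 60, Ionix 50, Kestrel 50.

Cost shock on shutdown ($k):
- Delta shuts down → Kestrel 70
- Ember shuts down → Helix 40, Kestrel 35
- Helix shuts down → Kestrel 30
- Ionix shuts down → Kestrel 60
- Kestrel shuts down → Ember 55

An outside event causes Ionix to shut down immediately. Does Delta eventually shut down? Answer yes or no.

Round 1 — Ionix shuts down (initial).
  Kestrel: +60 → 60 ≥ 50
Round 2 — Kestrel shuts down.
  Ember: +55 → 55 ≥ 40
Round 3 — Ember shuts down.
  Helix: +40 → 40 < 60
No further shutdowns.

no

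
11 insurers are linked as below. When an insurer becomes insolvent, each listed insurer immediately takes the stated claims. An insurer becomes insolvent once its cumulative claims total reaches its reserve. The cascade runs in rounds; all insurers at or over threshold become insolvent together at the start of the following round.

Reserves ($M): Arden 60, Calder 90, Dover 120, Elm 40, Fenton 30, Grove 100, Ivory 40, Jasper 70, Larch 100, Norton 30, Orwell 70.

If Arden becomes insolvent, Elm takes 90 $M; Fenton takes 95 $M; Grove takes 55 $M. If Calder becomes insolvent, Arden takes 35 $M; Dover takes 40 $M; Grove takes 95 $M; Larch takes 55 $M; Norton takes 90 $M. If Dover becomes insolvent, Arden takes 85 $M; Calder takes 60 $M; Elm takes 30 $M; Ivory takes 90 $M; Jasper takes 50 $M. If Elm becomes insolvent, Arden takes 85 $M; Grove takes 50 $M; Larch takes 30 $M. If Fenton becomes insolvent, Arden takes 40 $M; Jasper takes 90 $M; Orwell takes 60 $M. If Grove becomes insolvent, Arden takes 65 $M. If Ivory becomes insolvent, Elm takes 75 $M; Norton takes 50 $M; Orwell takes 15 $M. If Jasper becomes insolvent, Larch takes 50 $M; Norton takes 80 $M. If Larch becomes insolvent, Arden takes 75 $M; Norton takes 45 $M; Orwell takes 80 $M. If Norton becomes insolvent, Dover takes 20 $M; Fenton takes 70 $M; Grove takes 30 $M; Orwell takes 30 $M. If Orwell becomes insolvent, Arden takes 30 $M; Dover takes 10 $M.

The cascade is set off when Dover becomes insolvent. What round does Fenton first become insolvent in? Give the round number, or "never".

Round 1 — Dover becomes insolvent (initial).
  Arden: +85 → 85 ≥ 60
  Calder: +60 → 60 < 90
  Elm: +30 → 30 < 40
  Ivory: +90 → 90 ≥ 40
  Jasper: +50 → 50 < 70
Round 2 — Arden, Ivory become insolvent.
  Elm: +90+75 → 195 ≥ 40
  Fenton: +95 → 95 ≥ 30
  Grove: +55 → 55 < 100
  Norton: +50 → 50 ≥ 30
  Orwell: +15 → 15 < 70
Round 3 — Elm, Fenton, Norton become insolvent.
  Grove: +50+30 → 135 ≥ 100
  Jasper: +90 → 140 ≥ 70
  Larch: +30 → 30 < 100
  Orwell: +60+30 → 105 ≥ 70
Round 4 — Grove, Jasper, Orwell become insolvent.
  Larch: +50 → 80 < 100
No further insolvencies.

3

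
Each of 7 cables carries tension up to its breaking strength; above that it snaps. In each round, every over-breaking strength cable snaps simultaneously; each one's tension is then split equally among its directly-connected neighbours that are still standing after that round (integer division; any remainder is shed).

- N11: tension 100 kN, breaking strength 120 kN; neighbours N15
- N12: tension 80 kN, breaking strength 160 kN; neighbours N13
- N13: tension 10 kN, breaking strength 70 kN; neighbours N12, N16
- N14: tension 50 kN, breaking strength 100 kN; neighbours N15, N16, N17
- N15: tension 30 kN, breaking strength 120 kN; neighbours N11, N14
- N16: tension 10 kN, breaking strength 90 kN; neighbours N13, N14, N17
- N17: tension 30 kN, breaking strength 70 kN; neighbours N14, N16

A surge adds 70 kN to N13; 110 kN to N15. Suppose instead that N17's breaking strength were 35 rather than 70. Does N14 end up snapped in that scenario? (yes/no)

With N17's breaking strength at 35:
Round 1 — N13 at 80 > 70; N15 at 140 > 120. N13, N15 snap.
  N13 sheds 80 kN to N12, N16: 40 each.
    N12: 80+40 = 120 ≤ 160
    N16: 10+40 = 50 ≤ 90
  N15 sheds 140 kN to N11, N14: 70 each.
    N11: 100+70 = 170 > 120
    N14: 50+70 = 120 > 100
Round 2 — N11, N14 snap.
  N11 sheds 170 kN: no online neighbours, lost.
  N14 sheds 120 kN to N16, N17: 60 each.
    N16: 50+60 = 110 > 90
    N17: 30+60 = 90 > 35
Round 3 — N16, N17 snap.
  N16 sheds 110 kN: no online neighbours, lost.
  N17 sheds 90 kN: no online neighbours, lost.
No further breaks.

yes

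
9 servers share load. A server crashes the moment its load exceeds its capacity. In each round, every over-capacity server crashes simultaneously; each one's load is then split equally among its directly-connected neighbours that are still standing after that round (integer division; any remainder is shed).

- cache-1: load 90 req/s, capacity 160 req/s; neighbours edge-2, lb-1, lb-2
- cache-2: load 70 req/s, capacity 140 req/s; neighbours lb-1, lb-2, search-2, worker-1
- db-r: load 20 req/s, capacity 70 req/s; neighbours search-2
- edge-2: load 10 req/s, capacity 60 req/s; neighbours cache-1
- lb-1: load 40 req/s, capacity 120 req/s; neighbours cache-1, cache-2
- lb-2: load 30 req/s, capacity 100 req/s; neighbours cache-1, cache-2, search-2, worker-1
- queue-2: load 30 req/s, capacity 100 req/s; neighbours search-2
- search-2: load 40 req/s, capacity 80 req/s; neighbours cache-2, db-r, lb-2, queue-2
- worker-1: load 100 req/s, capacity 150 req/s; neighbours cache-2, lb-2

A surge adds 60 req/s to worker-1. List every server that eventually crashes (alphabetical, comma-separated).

Round 1 — worker-1 at 160 > 150. worker-1 crashes.
  worker-1 sheds 160 req/s to cache-2, lb-2: 80 each.
    cache-2: 70+80 = 150 > 140
    lb-2: 30+80 = 110 > 100
Round 2 — cache-2, lb-2 crash.
  cache-2 sheds 150 req/s to lb-1, search-2: 75 each.
    lb-1: 40+75 = 115 ≤ 120
    search-2: 40+75 = 115 > 80
  lb-2 sheds 110 req/s to cache-1, search-2: 55 each.
    cache-1: 90+55 = 145 ≤ 160
    search-2: 115+55 = 170 > 80
Round 3 — search-2 crashes.
  search-2 sheds 170 req/s to db-r, queue-2: 85 each.
    db-r: 20+85 = 105 > 70
    queue-2: 30+85 = 115 > 100
Round 4 — db-r, queue-2 crash.
  db-r sheds 105 req/s: no online neighbours, lost.
  queue-2 sheds 115 req/s: no online neighbours, lost.
No further crashes.

cache-2, db-r, lb-2, queue-2, search-2, worker-1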